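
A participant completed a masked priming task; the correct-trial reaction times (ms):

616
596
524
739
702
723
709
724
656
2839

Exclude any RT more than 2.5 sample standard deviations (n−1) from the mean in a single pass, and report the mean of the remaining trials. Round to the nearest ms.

n = 10, ΣRT = 8828, M = 882.800
Σ(x−M)² = 4294657.60; s = √(4294657.60/9) = 690.785
Cutoffs: 882.800 ± 2.5·690.785 → [-844.2, 2609.8]
Outside: 2839 → excluded.
Retained (n=9): Σ = 5989, mean = 5989/9 = 665.444

665 ms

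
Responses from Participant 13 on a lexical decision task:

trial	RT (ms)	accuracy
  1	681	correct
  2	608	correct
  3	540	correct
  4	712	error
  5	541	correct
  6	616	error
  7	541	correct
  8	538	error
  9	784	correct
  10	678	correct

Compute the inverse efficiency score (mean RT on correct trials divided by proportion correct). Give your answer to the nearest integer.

Correct trials (n=7): 681, 608, 540, 541, 541, 784, 678
Mean correct RT = 4373/7 = 624.7143 ms
Proportion correct = 7/10
IES = 624.7143 / (7/10) = 892.449 ms

892 ms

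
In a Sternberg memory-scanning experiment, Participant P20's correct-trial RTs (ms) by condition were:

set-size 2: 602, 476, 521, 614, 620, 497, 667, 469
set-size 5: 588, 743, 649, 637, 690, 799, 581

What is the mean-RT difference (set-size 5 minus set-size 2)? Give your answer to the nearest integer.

M(set-size 2) = 4466/8 = 558.250
M(set-size 5) = 4687/7 = 669.571
Difference = 669.571 − 558.250 = 111.321 ms

111 ms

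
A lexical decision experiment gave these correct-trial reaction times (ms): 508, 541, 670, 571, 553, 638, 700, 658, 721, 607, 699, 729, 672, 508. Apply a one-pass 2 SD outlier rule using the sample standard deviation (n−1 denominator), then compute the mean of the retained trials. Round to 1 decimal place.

626.8 ms

n = 14, ΣRT = 8775, M = 626.786
Σ(x−M)² = 79438.36; s = √(79438.36/13) = 78.171
Cutoffs: 626.786 ± 2·78.171 → [470.4, 783.1]
No RTs fall outside the cutoffs; all 14 retained. Mean = 8775/14 = 626.786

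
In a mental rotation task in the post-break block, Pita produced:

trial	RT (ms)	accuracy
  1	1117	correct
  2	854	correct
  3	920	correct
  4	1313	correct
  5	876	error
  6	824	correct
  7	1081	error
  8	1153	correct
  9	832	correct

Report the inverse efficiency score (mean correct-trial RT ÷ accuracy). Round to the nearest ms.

1288 ms

Correct trials (n=7): 1117, 854, 920, 1313, 824, 1153, 832
Mean correct RT = 7013/7 = 1001.8571 ms
Proportion correct = 7/9
IES = 1001.8571 / (7/9) = 1288.102 ms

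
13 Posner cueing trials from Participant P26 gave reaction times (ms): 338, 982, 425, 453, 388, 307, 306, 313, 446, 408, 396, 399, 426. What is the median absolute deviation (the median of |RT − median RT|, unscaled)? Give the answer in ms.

47 ms

Sorted: 306, 307, 313, 338, 388, 396, 399, 408, 425, 426, 446, 453, 982 → median = 399
|x − 399|: 61, 583, 26, 54, 11, 92, 93, 86, 47, 9, 3, 0, 27
Sorted deviations: 0, 3, 9, 11, 26, 27, 47, 54, 61, 86, 92, 93, 583 → MAD = 47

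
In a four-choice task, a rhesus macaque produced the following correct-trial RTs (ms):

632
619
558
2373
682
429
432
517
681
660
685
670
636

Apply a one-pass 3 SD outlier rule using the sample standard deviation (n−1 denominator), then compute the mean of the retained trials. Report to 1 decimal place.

600.1 ms

n = 13, ΣRT = 9574, M = 736.462
Σ(x−M)² = 2999255.23; s = √(2999255.23/12) = 499.938
Cutoffs: 736.462 ± 3·499.938 → [-763.4, 2236.3]
Outside: 2373 → excluded.
Retained (n=12): Σ = 7201, mean = 7201/12 = 600.083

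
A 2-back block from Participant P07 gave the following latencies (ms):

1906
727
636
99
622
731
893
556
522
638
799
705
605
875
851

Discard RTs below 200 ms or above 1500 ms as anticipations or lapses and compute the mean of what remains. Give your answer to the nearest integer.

Excluded: 99, 1906
Retained (n=13): Σ = 9160
Mean = 9160/13 = 704.6154

705 ms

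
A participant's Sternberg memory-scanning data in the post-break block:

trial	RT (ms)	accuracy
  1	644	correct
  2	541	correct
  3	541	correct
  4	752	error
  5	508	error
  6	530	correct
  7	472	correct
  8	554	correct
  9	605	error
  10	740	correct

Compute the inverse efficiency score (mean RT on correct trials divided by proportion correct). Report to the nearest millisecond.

Correct trials (n=7): 644, 541, 541, 530, 472, 554, 740
Mean correct RT = 4022/7 = 574.5714 ms
Proportion correct = 7/10
IES = 574.5714 / (7/10) = 820.816 ms

821 ms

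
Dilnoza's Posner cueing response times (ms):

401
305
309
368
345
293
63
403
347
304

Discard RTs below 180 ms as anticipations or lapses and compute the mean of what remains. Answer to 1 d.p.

341.7 ms

Excluded: 63
Retained (n=9): Σ = 3075
Mean = 3075/9 = 341.6667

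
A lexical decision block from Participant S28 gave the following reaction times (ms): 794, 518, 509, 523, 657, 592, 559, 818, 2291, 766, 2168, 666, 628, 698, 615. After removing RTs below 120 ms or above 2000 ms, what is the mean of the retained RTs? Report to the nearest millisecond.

642 ms

Excluded: 2168, 2291
Retained (n=13): Σ = 8343
Mean = 8343/13 = 641.7692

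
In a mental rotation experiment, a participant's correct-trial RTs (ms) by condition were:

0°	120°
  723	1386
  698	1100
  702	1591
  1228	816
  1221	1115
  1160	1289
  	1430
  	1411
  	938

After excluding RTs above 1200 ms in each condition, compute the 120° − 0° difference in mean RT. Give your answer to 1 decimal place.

0°: exclude 1228, 1221
120°: exclude 1386, 1591, 1289, 1430, 1411
M(0°) = 3283/4 = 820.750
M(120°) = 3969/4 = 992.250
Difference = 992.250 − 820.750 = 171.500 ms

171.5 ms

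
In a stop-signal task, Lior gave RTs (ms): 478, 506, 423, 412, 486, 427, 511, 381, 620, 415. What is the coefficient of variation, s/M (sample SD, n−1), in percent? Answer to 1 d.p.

n = 10, Σ = 4659, M = 465.9000
Σ(x−M)² = 43996.900; s = √(43996.900/9) = 69.9181
CV = 69.9181 / 465.9000 = 0.15007 = 15.007%

15.0%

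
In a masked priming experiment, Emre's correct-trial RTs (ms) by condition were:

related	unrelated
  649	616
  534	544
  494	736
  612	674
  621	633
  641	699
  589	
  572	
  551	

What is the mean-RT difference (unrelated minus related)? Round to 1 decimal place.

M(related) = 5263/9 = 584.778
M(unrelated) = 3902/6 = 650.333
Difference = 650.333 − 584.778 = 65.556 ms

65.6 ms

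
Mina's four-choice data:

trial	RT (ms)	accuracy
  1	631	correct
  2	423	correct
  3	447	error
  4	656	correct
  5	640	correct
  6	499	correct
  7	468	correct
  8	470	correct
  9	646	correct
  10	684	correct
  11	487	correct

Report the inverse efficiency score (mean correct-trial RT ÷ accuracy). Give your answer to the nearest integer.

Correct trials (n=10): 631, 423, 656, 640, 499, 468, 470, 646, 684, 487
Mean correct RT = 5604/10 = 560.4000 ms
Proportion correct = 10/11
IES = 560.4000 / (10/11) = 616.440 ms

616 ms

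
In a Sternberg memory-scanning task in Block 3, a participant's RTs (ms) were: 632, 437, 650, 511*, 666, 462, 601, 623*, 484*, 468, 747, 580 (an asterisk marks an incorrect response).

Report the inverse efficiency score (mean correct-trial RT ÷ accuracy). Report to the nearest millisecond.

777 ms

Correct trials (n=9): 632, 437, 650, 666, 462, 601, 468, 747, 580
Mean correct RT = 5243/9 = 582.5556 ms
Proportion correct = 9/12
IES = 582.5556 / (9/12) = 776.741 ms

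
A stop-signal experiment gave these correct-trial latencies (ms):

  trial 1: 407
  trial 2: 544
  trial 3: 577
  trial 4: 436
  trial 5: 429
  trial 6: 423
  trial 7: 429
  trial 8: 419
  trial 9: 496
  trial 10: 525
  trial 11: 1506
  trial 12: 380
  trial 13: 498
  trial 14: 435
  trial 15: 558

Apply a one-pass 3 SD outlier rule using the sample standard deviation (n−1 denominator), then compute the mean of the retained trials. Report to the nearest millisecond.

n = 15, ΣRT = 8062, M = 537.467
Σ(x−M)² = 1056795.73; s = √(1056795.73/14) = 274.746
Cutoffs: 537.467 ± 3·274.746 → [-286.8, 1361.7]
Outside: 1506 → excluded.
Retained (n=14): Σ = 6556, mean = 6556/14 = 468.286

468 ms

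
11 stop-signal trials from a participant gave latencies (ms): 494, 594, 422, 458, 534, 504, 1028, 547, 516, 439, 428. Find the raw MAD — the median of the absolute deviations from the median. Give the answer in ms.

Sorted: 422, 428, 439, 458, 494, 504, 516, 534, 547, 594, 1028 → median = 504
|x − 504|: 10, 90, 82, 46, 30, 0, 524, 43, 12, 65, 76
Sorted deviations: 0, 10, 12, 30, 43, 46, 65, 76, 82, 90, 524 → MAD = 46

46 ms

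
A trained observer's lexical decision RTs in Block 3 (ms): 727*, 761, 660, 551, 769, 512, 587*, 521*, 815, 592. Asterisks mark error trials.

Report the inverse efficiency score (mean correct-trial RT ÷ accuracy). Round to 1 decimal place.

951.0 ms

Correct trials (n=7): 761, 660, 551, 769, 512, 815, 592
Mean correct RT = 4660/7 = 665.7143 ms
Proportion correct = 7/10
IES = 665.7143 / (7/10) = 951.020 ms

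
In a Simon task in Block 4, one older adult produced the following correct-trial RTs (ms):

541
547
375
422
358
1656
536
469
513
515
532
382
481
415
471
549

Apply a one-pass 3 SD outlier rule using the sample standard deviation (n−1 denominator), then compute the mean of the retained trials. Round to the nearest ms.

474 ms

n = 16, ΣRT = 8762, M = 547.625
Σ(x−M)² = 1374235.75; s = √(1374235.75/15) = 302.681
Cutoffs: 547.625 ± 3·302.681 → [-360.4, 1455.7]
Outside: 1656 → excluded.
Retained (n=15): Σ = 7106, mean = 7106/15 = 473.733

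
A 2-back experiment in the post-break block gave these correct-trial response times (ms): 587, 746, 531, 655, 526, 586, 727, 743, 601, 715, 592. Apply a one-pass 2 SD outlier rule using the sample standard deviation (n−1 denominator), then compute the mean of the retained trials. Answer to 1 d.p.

n = 11, ΣRT = 7009, M = 637.182
Σ(x−M)² = 69603.64; s = √(69603.64/10) = 83.429
Cutoffs: 637.182 ± 2·83.429 → [470.3, 804.0]
No RTs fall outside the cutoffs; all 11 retained. Mean = 7009/11 = 637.182

637.2 ms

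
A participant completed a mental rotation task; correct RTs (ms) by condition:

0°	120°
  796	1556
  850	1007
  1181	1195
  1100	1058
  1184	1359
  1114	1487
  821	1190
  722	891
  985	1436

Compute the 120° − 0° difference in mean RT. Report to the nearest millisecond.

M(0°) = 8753/9 = 972.556
M(120°) = 11179/9 = 1242.111
Difference = 1242.111 − 972.556 = 269.556 ms

270 ms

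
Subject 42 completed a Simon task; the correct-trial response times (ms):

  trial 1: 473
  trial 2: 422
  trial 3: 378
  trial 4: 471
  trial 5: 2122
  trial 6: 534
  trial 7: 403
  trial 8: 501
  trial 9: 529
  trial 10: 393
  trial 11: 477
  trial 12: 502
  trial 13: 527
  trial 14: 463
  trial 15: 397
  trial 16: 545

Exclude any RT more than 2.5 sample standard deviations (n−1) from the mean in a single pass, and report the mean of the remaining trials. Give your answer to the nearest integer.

n = 16, ΣRT = 9137, M = 571.062
Σ(x−M)² = 2610744.94; s = √(2610744.94/15) = 417.193
Cutoffs: 571.062 ± 2.5·417.193 → [-471.9, 1614.0]
Outside: 2122 → excluded.
Retained (n=15): Σ = 7015, mean = 7015/15 = 467.667

468 ms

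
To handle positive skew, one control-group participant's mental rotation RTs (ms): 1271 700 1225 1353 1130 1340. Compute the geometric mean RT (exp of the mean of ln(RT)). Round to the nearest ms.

1143 ms

ln(RT): 7.1476, 6.5511, 7.1107, 7.2101, 7.0300, 7.2004
Mean ln(RT) = 42.2498/6 = 7.04164
Geometric mean = exp(7.04164) = 1143.26 ms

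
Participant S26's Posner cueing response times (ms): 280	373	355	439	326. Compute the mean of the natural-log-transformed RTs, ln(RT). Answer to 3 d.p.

ln(RT): 5.6348, 5.9216, 5.8721, 6.0845, 5.7869
Σ ln(RT) = 29.2999
Mean = 29.2999/5 = 5.85998

5.860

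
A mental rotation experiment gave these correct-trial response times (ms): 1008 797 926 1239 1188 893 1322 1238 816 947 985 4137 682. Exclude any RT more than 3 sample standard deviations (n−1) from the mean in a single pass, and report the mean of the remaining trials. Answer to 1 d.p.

1003.4 ms

n = 13, ΣRT = 16178, M = 1244.462
Σ(x−M)² = 9512875.23; s = √(9512875.23/12) = 890.359
Cutoffs: 1244.462 ± 3·890.359 → [-1426.6, 3915.5]
Outside: 4137 → excluded.
Retained (n=12): Σ = 12041, mean = 12041/12 = 1003.417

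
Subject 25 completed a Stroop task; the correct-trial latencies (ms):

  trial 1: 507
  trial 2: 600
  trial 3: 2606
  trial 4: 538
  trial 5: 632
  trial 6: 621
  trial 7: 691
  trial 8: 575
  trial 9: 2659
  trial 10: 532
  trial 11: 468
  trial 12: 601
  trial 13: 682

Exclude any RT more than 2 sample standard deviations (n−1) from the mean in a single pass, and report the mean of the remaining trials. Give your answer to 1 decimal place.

586.1 ms

n = 13, ΣRT = 11712, M = 900.923
Σ(x−M)² = 7137942.92; s = √(7137942.92/12) = 771.251
Cutoffs: 900.923 ± 2·771.251 → [-641.6, 2443.4]
Outside: 2606, 2659 → excluded.
Retained (n=11): Σ = 6447, mean = 6447/11 = 586.091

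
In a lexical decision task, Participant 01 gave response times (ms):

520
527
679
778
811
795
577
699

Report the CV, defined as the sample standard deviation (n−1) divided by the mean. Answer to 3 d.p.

n = 8, Σ = 5386, M = 673.2500
Σ(x−M)² = 99605.500; s = √(99605.500/7) = 119.2869
CV = 119.2869 / 673.2500 = 0.17718

0.177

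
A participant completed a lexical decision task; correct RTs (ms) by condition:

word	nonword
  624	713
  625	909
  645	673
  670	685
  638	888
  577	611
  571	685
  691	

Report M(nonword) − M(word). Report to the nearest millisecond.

108 ms

M(word) = 5041/8 = 630.125
M(nonword) = 5164/7 = 737.714
Difference = 737.714 − 630.125 = 107.589 ms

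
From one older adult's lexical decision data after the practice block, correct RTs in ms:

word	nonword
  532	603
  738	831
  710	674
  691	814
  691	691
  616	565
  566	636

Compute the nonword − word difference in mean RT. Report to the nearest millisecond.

39 ms

M(word) = 4544/7 = 649.143
M(nonword) = 4814/7 = 687.714
Difference = 687.714 − 649.143 = 38.571 ms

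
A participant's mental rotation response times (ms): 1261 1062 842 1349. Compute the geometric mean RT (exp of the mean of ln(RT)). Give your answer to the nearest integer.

1111 ms

ln(RT): 7.1397, 6.9679, 6.7358, 7.2071
Mean ln(RT) = 28.0505/4 = 7.01262
Geometric mean = exp(7.01262) = 1110.56 ms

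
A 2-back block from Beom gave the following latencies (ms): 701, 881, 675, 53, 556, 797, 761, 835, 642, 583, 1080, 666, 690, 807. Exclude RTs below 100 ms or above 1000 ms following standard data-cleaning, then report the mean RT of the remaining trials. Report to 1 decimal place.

716.2 ms

Excluded: 53, 1080
Retained (n=12): Σ = 8594
Mean = 8594/12 = 716.1667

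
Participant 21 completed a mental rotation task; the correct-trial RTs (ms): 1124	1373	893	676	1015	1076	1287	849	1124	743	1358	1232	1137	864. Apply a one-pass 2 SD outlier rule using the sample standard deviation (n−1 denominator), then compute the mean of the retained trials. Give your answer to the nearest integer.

1054 ms

n = 14, ΣRT = 14751, M = 1053.643
Σ(x−M)² = 642493.21; s = √(642493.21/13) = 222.312
Cutoffs: 1053.643 ± 2·222.312 → [609.0, 1498.3]
No RTs fall outside the cutoffs; all 14 retained. Mean = 14751/14 = 1053.643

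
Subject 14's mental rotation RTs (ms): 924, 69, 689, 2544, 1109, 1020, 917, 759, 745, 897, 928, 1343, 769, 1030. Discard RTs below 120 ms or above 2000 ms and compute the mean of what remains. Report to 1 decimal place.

Excluded: 69, 2544
Retained (n=12): Σ = 11130
Mean = 11130/12 = 927.5000

927.5 ms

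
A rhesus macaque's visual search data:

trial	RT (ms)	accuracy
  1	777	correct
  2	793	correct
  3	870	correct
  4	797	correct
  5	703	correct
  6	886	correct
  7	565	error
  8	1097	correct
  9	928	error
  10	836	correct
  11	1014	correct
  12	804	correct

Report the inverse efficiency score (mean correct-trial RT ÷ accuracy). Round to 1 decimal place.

Correct trials (n=10): 777, 793, 870, 797, 703, 886, 1097, 836, 1014, 804
Mean correct RT = 8577/10 = 857.7000 ms
Proportion correct = 10/12
IES = 857.7000 / (10/12) = 1029.240 ms

1029.2 ms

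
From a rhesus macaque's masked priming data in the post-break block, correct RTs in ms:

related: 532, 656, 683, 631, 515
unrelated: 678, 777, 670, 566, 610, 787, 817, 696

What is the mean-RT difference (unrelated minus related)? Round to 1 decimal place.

96.7 ms

M(related) = 3017/5 = 603.400
M(unrelated) = 5601/8 = 700.125
Difference = 700.125 − 603.400 = 96.725 ms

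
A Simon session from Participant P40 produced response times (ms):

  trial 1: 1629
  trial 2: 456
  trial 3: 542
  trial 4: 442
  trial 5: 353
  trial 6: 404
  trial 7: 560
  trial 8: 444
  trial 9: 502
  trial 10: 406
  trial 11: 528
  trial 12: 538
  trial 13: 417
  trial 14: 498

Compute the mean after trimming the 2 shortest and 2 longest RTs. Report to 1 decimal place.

477.3 ms

Sorted: 353, 404, 406, 417, 442, 444, 456, 498, 502, 528, 538, 542, 560, 1629
Drop lowest 2 (353, 404) and highest 2 (560, 1629)
Remaining (n=10): Σ = 4773, mean = 4773/10 = 477.300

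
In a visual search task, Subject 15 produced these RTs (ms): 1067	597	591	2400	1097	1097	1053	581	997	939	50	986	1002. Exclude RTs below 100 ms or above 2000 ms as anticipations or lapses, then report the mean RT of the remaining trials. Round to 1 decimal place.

909.7 ms

Excluded: 50, 2400
Retained (n=11): Σ = 10007
Mean = 10007/11 = 909.7273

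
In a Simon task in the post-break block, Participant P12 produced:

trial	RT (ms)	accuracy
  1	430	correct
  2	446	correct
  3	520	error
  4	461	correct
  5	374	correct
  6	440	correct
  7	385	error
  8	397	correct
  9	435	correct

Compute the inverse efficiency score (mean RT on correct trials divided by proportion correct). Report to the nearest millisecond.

Correct trials (n=7): 430, 446, 461, 374, 440, 397, 435
Mean correct RT = 2983/7 = 426.1429 ms
Proportion correct = 7/9
IES = 426.1429 / (7/9) = 547.898 ms

548 ms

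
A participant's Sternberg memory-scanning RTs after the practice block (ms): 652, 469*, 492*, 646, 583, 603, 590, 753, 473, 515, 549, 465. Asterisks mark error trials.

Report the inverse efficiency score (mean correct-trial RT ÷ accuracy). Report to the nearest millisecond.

Correct trials (n=10): 652, 646, 583, 603, 590, 753, 473, 515, 549, 465
Mean correct RT = 5829/10 = 582.9000 ms
Proportion correct = 10/12
IES = 582.9000 / (10/12) = 699.480 ms

699 ms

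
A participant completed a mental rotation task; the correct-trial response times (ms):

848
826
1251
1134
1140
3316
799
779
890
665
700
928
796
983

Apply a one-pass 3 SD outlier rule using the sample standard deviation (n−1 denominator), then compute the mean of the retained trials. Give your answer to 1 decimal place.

903.0 ms

n = 14, ΣRT = 15055, M = 1075.357
Σ(x−M)² = 5788947.21; s = √(5788947.21/13) = 667.311
Cutoffs: 1075.357 ± 3·667.311 → [-926.6, 3077.3]
Outside: 3316 → excluded.
Retained (n=13): Σ = 11739, mean = 11739/13 = 903.000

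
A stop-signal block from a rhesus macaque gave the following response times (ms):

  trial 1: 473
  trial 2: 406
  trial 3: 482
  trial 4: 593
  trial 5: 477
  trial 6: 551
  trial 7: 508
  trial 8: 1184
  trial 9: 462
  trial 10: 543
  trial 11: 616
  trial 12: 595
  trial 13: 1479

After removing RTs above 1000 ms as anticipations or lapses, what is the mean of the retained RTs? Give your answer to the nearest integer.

Excluded: 1184, 1479
Retained (n=11): Σ = 5706
Mean = 5706/11 = 518.7273

519 ms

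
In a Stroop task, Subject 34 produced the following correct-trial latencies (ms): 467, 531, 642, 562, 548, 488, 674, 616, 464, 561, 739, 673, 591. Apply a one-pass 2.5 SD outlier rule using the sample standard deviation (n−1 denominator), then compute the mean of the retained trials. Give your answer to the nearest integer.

581 ms

n = 13, ΣRT = 7556, M = 581.231
Σ(x−M)² = 86806.31; s = √(86806.31/12) = 85.052
Cutoffs: 581.231 ± 2.5·85.052 → [368.6, 793.9]
No RTs fall outside the cutoffs; all 13 retained. Mean = 7556/13 = 581.231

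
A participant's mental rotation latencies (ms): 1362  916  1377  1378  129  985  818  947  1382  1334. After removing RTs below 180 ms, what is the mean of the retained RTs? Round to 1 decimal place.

1166.6 ms

Excluded: 129
Retained (n=9): Σ = 10499
Mean = 10499/9 = 1166.5556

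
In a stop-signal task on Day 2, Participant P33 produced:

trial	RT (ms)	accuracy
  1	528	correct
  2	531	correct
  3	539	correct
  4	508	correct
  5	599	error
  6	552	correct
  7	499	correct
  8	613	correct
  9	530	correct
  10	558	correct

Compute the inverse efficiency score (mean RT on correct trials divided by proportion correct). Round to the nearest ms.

600 ms

Correct trials (n=9): 528, 531, 539, 508, 552, 499, 613, 530, 558
Mean correct RT = 4858/9 = 539.7778 ms
Proportion correct = 9/10
IES = 539.7778 / (9/10) = 599.753 ms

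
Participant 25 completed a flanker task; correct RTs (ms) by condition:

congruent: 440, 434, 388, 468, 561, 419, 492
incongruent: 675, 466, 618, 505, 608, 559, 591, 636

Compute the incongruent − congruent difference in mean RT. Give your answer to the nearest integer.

125 ms

M(congruent) = 3202/7 = 457.429
M(incongruent) = 4658/8 = 582.250
Difference = 582.250 − 457.429 = 124.821 ms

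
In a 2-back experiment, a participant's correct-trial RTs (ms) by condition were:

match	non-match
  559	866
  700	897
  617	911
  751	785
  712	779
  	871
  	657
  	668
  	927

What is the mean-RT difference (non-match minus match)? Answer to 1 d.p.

150.1 ms

M(match) = 3339/5 = 667.800
M(non-match) = 7361/9 = 817.889
Difference = 817.889 − 667.800 = 150.089 ms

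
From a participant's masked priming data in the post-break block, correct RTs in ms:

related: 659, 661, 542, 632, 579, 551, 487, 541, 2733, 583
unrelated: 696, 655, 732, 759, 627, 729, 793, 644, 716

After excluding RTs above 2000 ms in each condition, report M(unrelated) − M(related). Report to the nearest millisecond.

124 ms

related: exclude 2733
M(related) = 5235/9 = 581.667
M(unrelated) = 6351/9 = 705.667
Difference = 705.667 − 581.667 = 124.000 ms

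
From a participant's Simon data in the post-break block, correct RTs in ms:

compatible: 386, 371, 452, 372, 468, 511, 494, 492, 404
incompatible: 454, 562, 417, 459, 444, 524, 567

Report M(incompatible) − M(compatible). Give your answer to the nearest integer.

51 ms

M(compatible) = 3950/9 = 438.889
M(incompatible) = 3427/7 = 489.571
Difference = 489.571 − 438.889 = 50.683 ms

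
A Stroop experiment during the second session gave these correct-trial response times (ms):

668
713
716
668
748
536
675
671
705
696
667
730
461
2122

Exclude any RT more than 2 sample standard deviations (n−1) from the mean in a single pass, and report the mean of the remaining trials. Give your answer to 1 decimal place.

n = 14, ΣRT = 10776, M = 769.714
Σ(x−M)² = 2046332.86; s = √(2046332.86/13) = 396.750
Cutoffs: 769.714 ± 2·396.750 → [-23.8, 1563.2]
Outside: 2122 → excluded.
Retained (n=13): Σ = 8654, mean = 8654/13 = 665.692

665.7 ms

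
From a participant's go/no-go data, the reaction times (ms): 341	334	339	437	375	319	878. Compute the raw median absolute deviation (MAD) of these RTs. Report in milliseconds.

Sorted: 319, 334, 339, 341, 375, 437, 878 → median = 341
|x − 341|: 0, 7, 2, 96, 34, 22, 537
Sorted deviations: 0, 2, 7, 22, 34, 96, 537 → MAD = 22

22 ms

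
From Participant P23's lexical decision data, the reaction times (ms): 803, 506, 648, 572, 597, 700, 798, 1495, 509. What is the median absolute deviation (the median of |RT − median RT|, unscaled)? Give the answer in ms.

139 ms

Sorted: 506, 509, 572, 597, 648, 700, 798, 803, 1495 → median = 648
|x − 648|: 155, 142, 0, 76, 51, 52, 150, 847, 139
Sorted deviations: 0, 51, 52, 76, 139, 142, 150, 155, 847 → MAD = 139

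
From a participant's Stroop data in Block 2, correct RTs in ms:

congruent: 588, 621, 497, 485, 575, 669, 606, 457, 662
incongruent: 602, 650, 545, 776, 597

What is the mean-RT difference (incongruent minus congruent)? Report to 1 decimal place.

M(congruent) = 5160/9 = 573.333
M(incongruent) = 3170/5 = 634.000
Difference = 634.000 − 573.333 = 60.667 ms

60.7 ms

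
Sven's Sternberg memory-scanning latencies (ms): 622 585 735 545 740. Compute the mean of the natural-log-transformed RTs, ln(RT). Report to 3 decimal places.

ln(RT): 6.4329, 6.3716, 6.5999, 6.3008, 6.6067
Σ ln(RT) = 32.3119
Mean = 32.3119/5 = 6.46237

6.462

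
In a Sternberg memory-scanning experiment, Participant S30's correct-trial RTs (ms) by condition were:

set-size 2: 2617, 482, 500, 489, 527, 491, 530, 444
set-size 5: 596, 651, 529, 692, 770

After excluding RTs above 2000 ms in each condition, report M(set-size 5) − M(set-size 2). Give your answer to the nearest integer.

153 ms

set-size 2: exclude 2617
M(set-size 2) = 3463/7 = 494.714
M(set-size 5) = 3238/5 = 647.600
Difference = 647.600 − 494.714 = 152.886 ms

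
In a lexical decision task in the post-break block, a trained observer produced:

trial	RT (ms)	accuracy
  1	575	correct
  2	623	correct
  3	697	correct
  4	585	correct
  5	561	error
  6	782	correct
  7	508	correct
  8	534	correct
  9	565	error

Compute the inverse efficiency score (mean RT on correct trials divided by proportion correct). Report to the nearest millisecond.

791 ms

Correct trials (n=7): 575, 623, 697, 585, 782, 508, 534
Mean correct RT = 4304/7 = 614.8571 ms
Proportion correct = 7/9
IES = 614.8571 / (7/9) = 790.531 ms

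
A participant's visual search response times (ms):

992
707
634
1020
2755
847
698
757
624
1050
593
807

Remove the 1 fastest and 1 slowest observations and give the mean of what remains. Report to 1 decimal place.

Sorted: 593, 624, 634, 698, 707, 757, 807, 847, 992, 1020, 1050, 2755
Drop lowest 1 (593) and highest 1 (2755)
Remaining (n=10): Σ = 8136, mean = 8136/10 = 813.600

813.6 ms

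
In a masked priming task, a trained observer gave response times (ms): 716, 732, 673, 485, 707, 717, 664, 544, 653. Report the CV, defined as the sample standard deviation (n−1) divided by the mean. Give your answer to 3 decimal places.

0.130

n = 9, Σ = 5891, M = 654.5556
Σ(x−M)² = 57826.222; s = √(57826.222/8) = 85.0193
CV = 85.0193 / 654.5556 = 0.12989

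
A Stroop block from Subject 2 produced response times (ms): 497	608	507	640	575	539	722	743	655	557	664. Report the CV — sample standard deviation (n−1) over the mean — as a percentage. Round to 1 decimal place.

13.6%

n = 11, Σ = 6707, M = 609.7273
Σ(x−M)² = 68530.182; s = √(68530.182/10) = 82.7830
CV = 82.7830 / 609.7273 = 0.13577 = 13.577%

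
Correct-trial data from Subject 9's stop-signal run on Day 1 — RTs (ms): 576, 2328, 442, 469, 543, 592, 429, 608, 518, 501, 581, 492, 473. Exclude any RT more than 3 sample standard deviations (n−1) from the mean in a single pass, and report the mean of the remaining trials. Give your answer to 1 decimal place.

518.7 ms

n = 13, ΣRT = 8552, M = 657.846
Σ(x−M)² = 3062481.69; s = √(3062481.69/12) = 505.180
Cutoffs: 657.846 ± 3·505.180 → [-857.7, 2173.4]
Outside: 2328 → excluded.
Retained (n=12): Σ = 6224, mean = 6224/12 = 518.667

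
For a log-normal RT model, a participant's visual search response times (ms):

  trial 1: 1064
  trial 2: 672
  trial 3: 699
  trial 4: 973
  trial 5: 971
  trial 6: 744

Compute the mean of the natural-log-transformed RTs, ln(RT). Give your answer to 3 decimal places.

ln(RT): 6.9698, 6.5103, 6.5497, 6.8804, 6.8783, 6.6120
Σ ln(RT) = 40.4005
Mean = 40.4005/6 = 6.73341

6.733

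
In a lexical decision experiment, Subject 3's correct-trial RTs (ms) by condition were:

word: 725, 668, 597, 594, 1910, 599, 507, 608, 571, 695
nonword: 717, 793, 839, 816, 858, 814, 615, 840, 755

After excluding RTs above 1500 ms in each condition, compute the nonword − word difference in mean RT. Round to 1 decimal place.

word: exclude 1910
M(word) = 5564/9 = 618.222
M(nonword) = 7047/9 = 783.000
Difference = 783.000 − 618.222 = 164.778 ms

164.8 ms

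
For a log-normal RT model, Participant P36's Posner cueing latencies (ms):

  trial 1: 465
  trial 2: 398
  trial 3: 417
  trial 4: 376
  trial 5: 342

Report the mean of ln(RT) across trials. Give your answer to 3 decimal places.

5.985

ln(RT): 6.1420, 5.9865, 6.0331, 5.9296, 5.8348
Σ ln(RT) = 29.9260
Mean = 29.9260/5 = 5.98520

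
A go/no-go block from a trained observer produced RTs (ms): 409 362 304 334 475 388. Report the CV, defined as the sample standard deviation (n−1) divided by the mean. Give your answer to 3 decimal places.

n = 6, Σ = 2272, M = 378.6667
Σ(x−M)² = 18135.333; s = √(18135.333/5) = 60.2251
CV = 60.2251 / 378.6667 = 0.15905

0.159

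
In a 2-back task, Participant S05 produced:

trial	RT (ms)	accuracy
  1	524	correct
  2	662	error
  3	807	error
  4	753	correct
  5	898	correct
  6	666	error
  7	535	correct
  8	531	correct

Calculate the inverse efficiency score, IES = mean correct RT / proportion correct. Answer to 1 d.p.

1037.1 ms

Correct trials (n=5): 524, 753, 898, 535, 531
Mean correct RT = 3241/5 = 648.2000 ms
Proportion correct = 5/8
IES = 648.2000 / (5/8) = 1037.120 ms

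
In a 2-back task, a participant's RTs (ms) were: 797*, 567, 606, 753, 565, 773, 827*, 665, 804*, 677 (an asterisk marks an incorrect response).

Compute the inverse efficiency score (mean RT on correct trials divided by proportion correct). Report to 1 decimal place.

940.0 ms

Correct trials (n=7): 567, 606, 753, 565, 773, 665, 677
Mean correct RT = 4606/7 = 658.0000 ms
Proportion correct = 7/10
IES = 658.0000 / (7/10) = 940.000 ms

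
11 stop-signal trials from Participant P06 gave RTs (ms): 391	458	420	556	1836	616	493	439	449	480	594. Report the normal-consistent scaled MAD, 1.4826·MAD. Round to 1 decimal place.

Sorted: 391, 420, 439, 449, 458, 480, 493, 556, 594, 616, 1836 → median = 480
|x − 480| sorted: 0, 13, 22, 31, 41, 60, 76, 89, 114, 136, 1356 → MAD = 60
Robust SD ≈ 1.4826 × 60 = 88.956

89.0 ms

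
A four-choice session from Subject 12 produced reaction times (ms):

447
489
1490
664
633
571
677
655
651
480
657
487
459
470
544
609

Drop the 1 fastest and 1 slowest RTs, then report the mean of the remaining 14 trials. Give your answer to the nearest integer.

Sorted: 447, 459, 470, 480, 487, 489, 544, 571, 609, 633, 651, 655, 657, 664, 677, 1490
Drop lowest 1 (447) and highest 1 (1490)
Remaining (n=14): Σ = 8046, mean = 8046/14 = 574.714

575 ms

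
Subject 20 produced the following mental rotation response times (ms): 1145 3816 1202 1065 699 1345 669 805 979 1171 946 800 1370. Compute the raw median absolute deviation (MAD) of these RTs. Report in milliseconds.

260 ms

Sorted: 669, 699, 800, 805, 946, 979, 1065, 1145, 1171, 1202, 1345, 1370, 3816 → median = 1065
|x − 1065|: 80, 2751, 137, 0, 366, 280, 396, 260, 86, 106, 119, 265, 305
Sorted deviations: 0, 80, 86, 106, 119, 137, 260, 265, 280, 305, 366, 396, 2751 → MAD = 260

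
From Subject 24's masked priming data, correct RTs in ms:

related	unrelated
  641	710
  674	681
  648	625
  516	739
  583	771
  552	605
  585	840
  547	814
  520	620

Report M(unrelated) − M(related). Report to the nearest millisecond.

M(related) = 5266/9 = 585.111
M(unrelated) = 6405/9 = 711.667
Difference = 711.667 − 585.111 = 126.556 ms

127 ms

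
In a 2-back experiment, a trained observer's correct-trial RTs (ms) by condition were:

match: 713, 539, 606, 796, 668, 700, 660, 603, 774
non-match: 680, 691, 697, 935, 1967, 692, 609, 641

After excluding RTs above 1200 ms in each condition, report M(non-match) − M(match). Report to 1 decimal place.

33.2 ms

non-match: exclude 1967
M(match) = 6059/9 = 673.222
M(non-match) = 4945/7 = 706.429
Difference = 706.429 − 673.222 = 33.206 ms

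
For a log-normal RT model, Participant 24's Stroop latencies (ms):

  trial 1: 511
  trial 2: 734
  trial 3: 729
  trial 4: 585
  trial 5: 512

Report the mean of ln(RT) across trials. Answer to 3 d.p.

ln(RT): 6.2364, 6.5985, 6.5917, 6.3716, 6.2383
Σ ln(RT) = 32.0365
Mean = 32.0365/5 = 6.40730

6.407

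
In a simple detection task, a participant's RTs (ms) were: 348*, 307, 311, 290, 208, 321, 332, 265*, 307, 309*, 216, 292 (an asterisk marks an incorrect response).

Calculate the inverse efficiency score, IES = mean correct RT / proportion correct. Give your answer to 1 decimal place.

Correct trials (n=9): 307, 311, 290, 208, 321, 332, 307, 216, 292
Mean correct RT = 2584/9 = 287.1111 ms
Proportion correct = 9/12
IES = 287.1111 / (9/12) = 382.815 ms

382.8 ms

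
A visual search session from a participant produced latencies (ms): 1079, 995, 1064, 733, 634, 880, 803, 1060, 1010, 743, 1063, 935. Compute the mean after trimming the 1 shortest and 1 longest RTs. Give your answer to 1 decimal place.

Sorted: 634, 733, 743, 803, 880, 935, 995, 1010, 1060, 1063, 1064, 1079
Drop lowest 1 (634) and highest 1 (1079)
Remaining (n=10): Σ = 9286, mean = 9286/10 = 928.600

928.6 ms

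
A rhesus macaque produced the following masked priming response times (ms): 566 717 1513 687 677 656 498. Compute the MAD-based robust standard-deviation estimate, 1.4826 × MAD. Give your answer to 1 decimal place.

59.3 ms

Sorted: 498, 566, 656, 677, 687, 717, 1513 → median = 677
|x − 677| sorted: 0, 10, 21, 40, 111, 179, 836 → MAD = 40
Robust SD ≈ 1.4826 × 40 = 59.304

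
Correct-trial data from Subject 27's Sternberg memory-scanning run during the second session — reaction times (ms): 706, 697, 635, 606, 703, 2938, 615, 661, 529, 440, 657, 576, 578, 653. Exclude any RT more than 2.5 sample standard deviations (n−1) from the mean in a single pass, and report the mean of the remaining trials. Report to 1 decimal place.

619.7 ms

n = 14, ΣRT = 10994, M = 785.286
Σ(x−M)² = 5059832.86; s = √(5059832.86/13) = 623.873
Cutoffs: 785.286 ± 2.5·623.873 → [-774.4, 2345.0]
Outside: 2938 → excluded.
Retained (n=13): Σ = 8056, mean = 8056/13 = 619.692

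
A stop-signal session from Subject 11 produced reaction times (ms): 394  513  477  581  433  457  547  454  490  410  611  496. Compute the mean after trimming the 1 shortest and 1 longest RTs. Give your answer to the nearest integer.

486 ms

Sorted: 394, 410, 433, 454, 457, 477, 490, 496, 513, 547, 581, 611
Drop lowest 1 (394) and highest 1 (611)
Remaining (n=10): Σ = 4858, mean = 4858/10 = 485.800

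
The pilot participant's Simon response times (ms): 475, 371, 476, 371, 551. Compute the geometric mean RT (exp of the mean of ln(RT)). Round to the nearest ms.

ln(RT): 6.1633, 5.9162, 6.1654, 5.9162, 6.3117
Mean ln(RT) = 30.4729/5 = 6.09457
Geometric mean = exp(6.09457) = 443.45 ms

443 ms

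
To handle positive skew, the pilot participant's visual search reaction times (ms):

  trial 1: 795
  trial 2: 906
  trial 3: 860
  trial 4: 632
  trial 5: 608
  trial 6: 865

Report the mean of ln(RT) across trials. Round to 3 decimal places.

ln(RT): 6.6783, 6.8090, 6.7569, 6.4489, 6.4102, 6.7627
Σ ln(RT) = 39.8661
Mean = 39.8661/6 = 6.64435

6.644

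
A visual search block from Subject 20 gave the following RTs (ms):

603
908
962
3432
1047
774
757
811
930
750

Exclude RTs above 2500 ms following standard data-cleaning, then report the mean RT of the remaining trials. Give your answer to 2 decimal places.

838.00 ms

Excluded: 3432
Retained (n=9): Σ = 7542
Mean = 7542/9 = 838.0000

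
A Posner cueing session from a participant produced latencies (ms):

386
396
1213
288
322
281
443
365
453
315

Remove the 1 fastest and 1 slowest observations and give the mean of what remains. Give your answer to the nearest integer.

371 ms

Sorted: 281, 288, 315, 322, 365, 386, 396, 443, 453, 1213
Drop lowest 1 (281) and highest 1 (1213)
Remaining (n=8): Σ = 2968, mean = 2968/8 = 371.000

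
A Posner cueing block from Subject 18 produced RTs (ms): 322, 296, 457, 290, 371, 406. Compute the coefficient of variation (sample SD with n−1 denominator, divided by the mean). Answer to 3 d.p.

n = 6, Σ = 2142, M = 357.0000
Σ(x−M)² = 22032.000; s = √(22032.000/5) = 66.3807
CV = 66.3807 / 357.0000 = 0.18594

0.186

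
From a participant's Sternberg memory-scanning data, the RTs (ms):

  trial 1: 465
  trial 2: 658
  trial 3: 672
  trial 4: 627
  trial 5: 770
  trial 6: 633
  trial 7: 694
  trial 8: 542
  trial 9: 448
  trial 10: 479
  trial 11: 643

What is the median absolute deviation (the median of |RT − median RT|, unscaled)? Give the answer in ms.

61 ms

Sorted: 448, 465, 479, 542, 627, 633, 643, 658, 672, 694, 770 → median = 633
|x − 633|: 168, 25, 39, 6, 137, 0, 61, 91, 185, 154, 10
Sorted deviations: 0, 6, 10, 25, 39, 61, 91, 137, 154, 168, 185 → MAD = 61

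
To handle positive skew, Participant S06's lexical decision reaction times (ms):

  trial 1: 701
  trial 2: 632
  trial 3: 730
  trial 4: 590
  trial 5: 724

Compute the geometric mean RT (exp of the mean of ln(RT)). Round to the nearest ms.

673 ms

ln(RT): 6.5525, 6.4489, 6.5930, 6.3801, 6.5848
Mean ln(RT) = 32.5594/5 = 6.51187
Geometric mean = exp(6.51187) = 673.08 ms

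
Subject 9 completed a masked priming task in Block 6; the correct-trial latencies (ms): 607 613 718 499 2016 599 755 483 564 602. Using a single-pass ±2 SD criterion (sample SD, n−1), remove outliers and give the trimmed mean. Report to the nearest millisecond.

604 ms

n = 10, ΣRT = 7456, M = 745.600
Σ(x−M)² = 1856420.40; s = √(1856420.40/9) = 454.168
Cutoffs: 745.600 ± 2·454.168 → [-162.7, 1653.9]
Outside: 2016 → excluded.
Retained (n=9): Σ = 5440, mean = 5440/9 = 604.444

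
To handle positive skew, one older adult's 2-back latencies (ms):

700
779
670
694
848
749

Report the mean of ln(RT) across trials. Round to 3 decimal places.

ln(RT): 6.5511, 6.6580, 6.5073, 6.5425, 6.7429, 6.6187
Σ ln(RT) = 39.6205
Mean = 39.6205/6 = 6.60341

6.603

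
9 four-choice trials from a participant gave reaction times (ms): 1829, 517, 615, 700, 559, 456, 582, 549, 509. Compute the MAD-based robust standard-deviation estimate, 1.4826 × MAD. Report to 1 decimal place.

74.1 ms

Sorted: 456, 509, 517, 549, 559, 582, 615, 700, 1829 → median = 559
|x − 559| sorted: 0, 10, 23, 42, 50, 56, 103, 141, 1270 → MAD = 50
Robust SD ≈ 1.4826 × 50 = 74.130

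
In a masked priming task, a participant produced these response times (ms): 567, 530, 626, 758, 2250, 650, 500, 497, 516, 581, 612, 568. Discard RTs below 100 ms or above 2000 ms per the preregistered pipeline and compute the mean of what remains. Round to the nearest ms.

Excluded: 2250
Retained (n=11): Σ = 6405
Mean = 6405/11 = 582.2727

582 ms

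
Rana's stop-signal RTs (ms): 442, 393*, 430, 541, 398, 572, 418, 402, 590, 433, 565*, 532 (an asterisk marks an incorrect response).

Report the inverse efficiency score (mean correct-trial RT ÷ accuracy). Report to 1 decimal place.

Correct trials (n=10): 442, 430, 541, 398, 572, 418, 402, 590, 433, 532
Mean correct RT = 4758/10 = 475.8000 ms
Proportion correct = 10/12
IES = 475.8000 / (10/12) = 570.960 ms

571.0 ms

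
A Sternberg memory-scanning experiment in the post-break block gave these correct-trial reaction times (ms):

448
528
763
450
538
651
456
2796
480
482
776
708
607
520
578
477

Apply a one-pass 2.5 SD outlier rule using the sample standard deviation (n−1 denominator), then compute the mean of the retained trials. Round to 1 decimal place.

n = 16, ΣRT = 11258, M = 703.625
Σ(x−M)² = 4848169.75; s = √(4848169.75/15) = 568.517
Cutoffs: 703.625 ± 2.5·568.517 → [-717.7, 2124.9]
Outside: 2796 → excluded.
Retained (n=15): Σ = 8462, mean = 8462/15 = 564.133

564.1 ms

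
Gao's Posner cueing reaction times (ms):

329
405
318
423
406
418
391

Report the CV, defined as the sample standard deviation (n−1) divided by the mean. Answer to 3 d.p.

n = 7, Σ = 2690, M = 384.2857
Σ(x−M)² = 11031.429; s = √(11031.429/6) = 42.8786
CV = 42.8786 / 384.2857 = 0.11158

0.112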